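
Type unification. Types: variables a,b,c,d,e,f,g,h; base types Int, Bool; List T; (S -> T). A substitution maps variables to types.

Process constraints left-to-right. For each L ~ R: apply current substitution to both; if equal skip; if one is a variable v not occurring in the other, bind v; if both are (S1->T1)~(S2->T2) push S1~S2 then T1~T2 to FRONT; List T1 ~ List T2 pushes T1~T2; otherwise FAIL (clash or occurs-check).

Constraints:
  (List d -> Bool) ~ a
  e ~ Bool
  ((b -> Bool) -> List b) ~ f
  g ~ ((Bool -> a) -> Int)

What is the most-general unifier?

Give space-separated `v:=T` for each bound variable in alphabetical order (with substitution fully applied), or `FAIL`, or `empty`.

step 1: unify (List d -> Bool) ~ a  [subst: {-} | 3 pending]
  bind a := (List d -> Bool)
step 2: unify e ~ Bool  [subst: {a:=(List d -> Bool)} | 2 pending]
  bind e := Bool
step 3: unify ((b -> Bool) -> List b) ~ f  [subst: {a:=(List d -> Bool), e:=Bool} | 1 pending]
  bind f := ((b -> Bool) -> List b)
step 4: unify g ~ ((Bool -> (List d -> Bool)) -> Int)  [subst: {a:=(List d -> Bool), e:=Bool, f:=((b -> Bool) -> List b)} | 0 pending]
  bind g := ((Bool -> (List d -> Bool)) -> Int)

Answer: a:=(List d -> Bool) e:=Bool f:=((b -> Bool) -> List b) g:=((Bool -> (List d -> Bool)) -> Int)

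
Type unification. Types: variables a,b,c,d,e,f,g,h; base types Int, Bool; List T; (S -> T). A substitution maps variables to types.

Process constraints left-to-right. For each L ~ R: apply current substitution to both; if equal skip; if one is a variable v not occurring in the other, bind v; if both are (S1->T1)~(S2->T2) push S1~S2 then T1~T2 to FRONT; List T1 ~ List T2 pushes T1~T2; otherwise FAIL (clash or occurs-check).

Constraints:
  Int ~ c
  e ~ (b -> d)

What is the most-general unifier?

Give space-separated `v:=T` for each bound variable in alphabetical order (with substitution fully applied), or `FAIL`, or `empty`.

Answer: c:=Int e:=(b -> d)

Derivation:
step 1: unify Int ~ c  [subst: {-} | 1 pending]
  bind c := Int
step 2: unify e ~ (b -> d)  [subst: {c:=Int} | 0 pending]
  bind e := (b -> d)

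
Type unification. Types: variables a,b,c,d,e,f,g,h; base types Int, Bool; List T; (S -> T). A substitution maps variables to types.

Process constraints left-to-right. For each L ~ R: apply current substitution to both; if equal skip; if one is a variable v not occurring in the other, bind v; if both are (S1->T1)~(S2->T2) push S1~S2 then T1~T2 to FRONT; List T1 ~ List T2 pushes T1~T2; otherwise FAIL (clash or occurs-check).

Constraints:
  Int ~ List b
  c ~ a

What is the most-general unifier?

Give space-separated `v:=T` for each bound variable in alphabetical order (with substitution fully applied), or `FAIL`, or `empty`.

Answer: FAIL

Derivation:
step 1: unify Int ~ List b  [subst: {-} | 1 pending]
  clash: Int vs List b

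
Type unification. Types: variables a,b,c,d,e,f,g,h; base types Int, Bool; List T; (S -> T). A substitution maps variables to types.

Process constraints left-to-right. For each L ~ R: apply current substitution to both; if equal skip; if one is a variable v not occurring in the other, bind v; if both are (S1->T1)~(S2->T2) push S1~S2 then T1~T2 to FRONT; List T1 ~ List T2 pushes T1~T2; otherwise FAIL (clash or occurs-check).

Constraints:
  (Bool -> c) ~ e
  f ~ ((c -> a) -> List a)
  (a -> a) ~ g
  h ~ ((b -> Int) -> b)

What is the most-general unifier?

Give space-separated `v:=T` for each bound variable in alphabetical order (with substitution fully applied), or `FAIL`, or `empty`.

step 1: unify (Bool -> c) ~ e  [subst: {-} | 3 pending]
  bind e := (Bool -> c)
step 2: unify f ~ ((c -> a) -> List a)  [subst: {e:=(Bool -> c)} | 2 pending]
  bind f := ((c -> a) -> List a)
step 3: unify (a -> a) ~ g  [subst: {e:=(Bool -> c), f:=((c -> a) -> List a)} | 1 pending]
  bind g := (a -> a)
step 4: unify h ~ ((b -> Int) -> b)  [subst: {e:=(Bool -> c), f:=((c -> a) -> List a), g:=(a -> a)} | 0 pending]
  bind h := ((b -> Int) -> b)

Answer: e:=(Bool -> c) f:=((c -> a) -> List a) g:=(a -> a) h:=((b -> Int) -> b)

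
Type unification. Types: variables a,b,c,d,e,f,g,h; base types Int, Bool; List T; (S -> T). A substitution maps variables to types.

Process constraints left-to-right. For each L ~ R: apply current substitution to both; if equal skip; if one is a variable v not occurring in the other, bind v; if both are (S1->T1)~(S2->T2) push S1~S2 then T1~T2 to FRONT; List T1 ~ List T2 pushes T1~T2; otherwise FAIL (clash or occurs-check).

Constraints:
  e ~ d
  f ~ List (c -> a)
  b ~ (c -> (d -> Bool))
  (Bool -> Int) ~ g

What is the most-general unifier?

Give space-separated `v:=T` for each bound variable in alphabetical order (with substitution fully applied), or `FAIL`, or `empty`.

Answer: b:=(c -> (d -> Bool)) e:=d f:=List (c -> a) g:=(Bool -> Int)

Derivation:
step 1: unify e ~ d  [subst: {-} | 3 pending]
  bind e := d
step 2: unify f ~ List (c -> a)  [subst: {e:=d} | 2 pending]
  bind f := List (c -> a)
step 3: unify b ~ (c -> (d -> Bool))  [subst: {e:=d, f:=List (c -> a)} | 1 pending]
  bind b := (c -> (d -> Bool))
step 4: unify (Bool -> Int) ~ g  [subst: {e:=d, f:=List (c -> a), b:=(c -> (d -> Bool))} | 0 pending]
  bind g := (Bool -> Int)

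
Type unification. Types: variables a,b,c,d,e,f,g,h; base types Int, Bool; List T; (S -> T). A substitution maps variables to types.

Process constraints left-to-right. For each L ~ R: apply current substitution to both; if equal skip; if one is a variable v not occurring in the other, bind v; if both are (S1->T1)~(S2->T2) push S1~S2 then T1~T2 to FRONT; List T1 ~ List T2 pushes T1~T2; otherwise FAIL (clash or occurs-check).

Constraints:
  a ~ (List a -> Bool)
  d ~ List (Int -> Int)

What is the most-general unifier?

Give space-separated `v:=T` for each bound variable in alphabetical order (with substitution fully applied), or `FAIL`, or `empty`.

Answer: FAIL

Derivation:
step 1: unify a ~ (List a -> Bool)  [subst: {-} | 1 pending]
  occurs-check fail: a in (List a -> Bool)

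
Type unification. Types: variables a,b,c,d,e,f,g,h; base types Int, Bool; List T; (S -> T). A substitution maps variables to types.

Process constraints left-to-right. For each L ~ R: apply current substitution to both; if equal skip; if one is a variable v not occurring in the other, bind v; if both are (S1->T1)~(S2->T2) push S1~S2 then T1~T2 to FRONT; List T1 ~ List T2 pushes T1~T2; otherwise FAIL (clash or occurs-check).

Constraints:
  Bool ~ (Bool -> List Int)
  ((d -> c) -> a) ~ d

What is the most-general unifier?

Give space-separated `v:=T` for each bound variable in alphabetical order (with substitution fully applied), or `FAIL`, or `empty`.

Answer: FAIL

Derivation:
step 1: unify Bool ~ (Bool -> List Int)  [subst: {-} | 1 pending]
  clash: Bool vs (Bool -> List Int)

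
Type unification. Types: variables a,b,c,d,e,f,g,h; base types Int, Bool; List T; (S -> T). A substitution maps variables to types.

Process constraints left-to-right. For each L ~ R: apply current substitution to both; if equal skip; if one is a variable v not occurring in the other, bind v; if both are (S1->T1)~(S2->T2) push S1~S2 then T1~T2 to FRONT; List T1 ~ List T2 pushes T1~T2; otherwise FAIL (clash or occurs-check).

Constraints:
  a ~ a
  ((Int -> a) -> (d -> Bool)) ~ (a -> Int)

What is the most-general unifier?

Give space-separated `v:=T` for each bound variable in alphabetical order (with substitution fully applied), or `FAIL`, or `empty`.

step 1: unify a ~ a  [subst: {-} | 1 pending]
  -> identical, skip
step 2: unify ((Int -> a) -> (d -> Bool)) ~ (a -> Int)  [subst: {-} | 0 pending]
  -> decompose arrow: push (Int -> a)~a, (d -> Bool)~Int
step 3: unify (Int -> a) ~ a  [subst: {-} | 1 pending]
  occurs-check fail

Answer: FAIL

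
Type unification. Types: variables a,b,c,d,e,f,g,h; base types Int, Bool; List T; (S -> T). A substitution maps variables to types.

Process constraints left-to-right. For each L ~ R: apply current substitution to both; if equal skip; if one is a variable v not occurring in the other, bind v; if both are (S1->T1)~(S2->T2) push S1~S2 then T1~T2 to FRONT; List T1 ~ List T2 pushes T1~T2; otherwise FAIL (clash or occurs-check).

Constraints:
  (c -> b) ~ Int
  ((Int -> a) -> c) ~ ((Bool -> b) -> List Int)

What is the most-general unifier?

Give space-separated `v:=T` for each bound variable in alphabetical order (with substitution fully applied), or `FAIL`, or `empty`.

step 1: unify (c -> b) ~ Int  [subst: {-} | 1 pending]
  clash: (c -> b) vs Int

Answer: FAIL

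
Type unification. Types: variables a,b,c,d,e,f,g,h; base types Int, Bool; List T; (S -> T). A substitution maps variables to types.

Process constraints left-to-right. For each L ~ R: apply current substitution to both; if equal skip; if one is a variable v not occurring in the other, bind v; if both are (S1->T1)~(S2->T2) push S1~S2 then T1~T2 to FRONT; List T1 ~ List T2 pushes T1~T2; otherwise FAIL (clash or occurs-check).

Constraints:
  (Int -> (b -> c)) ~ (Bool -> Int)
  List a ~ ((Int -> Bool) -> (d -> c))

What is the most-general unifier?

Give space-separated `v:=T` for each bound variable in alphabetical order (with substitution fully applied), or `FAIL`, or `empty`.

Answer: FAIL

Derivation:
step 1: unify (Int -> (b -> c)) ~ (Bool -> Int)  [subst: {-} | 1 pending]
  -> decompose arrow: push Int~Bool, (b -> c)~Int
step 2: unify Int ~ Bool  [subst: {-} | 2 pending]
  clash: Int vs Bool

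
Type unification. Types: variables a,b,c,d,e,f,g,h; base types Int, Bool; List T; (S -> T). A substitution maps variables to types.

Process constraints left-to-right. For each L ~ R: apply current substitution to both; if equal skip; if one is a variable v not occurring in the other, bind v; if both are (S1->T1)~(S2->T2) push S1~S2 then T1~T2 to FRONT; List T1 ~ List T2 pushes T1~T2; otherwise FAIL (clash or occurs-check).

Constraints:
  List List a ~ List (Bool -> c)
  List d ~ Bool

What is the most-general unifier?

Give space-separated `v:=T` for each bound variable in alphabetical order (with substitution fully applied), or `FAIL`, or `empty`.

step 1: unify List List a ~ List (Bool -> c)  [subst: {-} | 1 pending]
  -> decompose List: push List a~(Bool -> c)
step 2: unify List a ~ (Bool -> c)  [subst: {-} | 1 pending]
  clash: List a vs (Bool -> c)

Answer: FAIL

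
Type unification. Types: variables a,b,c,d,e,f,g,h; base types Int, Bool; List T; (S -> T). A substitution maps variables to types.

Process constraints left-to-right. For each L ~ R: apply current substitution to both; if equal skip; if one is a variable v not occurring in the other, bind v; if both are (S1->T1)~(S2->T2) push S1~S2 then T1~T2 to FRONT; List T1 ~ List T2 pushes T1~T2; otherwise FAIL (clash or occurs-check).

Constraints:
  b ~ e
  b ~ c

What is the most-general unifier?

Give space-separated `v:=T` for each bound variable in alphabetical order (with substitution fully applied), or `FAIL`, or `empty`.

step 1: unify b ~ e  [subst: {-} | 1 pending]
  bind b := e
step 2: unify e ~ c  [subst: {b:=e} | 0 pending]
  bind e := c

Answer: b:=c e:=c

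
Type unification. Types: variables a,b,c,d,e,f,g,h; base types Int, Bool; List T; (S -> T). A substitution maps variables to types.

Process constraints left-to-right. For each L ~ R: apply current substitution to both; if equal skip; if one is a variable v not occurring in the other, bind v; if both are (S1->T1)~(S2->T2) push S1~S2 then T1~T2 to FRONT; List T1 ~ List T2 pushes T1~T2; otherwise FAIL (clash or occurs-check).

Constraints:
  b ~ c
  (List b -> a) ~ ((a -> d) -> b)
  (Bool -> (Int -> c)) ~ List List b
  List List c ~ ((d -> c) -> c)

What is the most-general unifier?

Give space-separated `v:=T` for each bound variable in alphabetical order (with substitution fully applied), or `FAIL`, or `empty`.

step 1: unify b ~ c  [subst: {-} | 3 pending]
  bind b := c
step 2: unify (List c -> a) ~ ((a -> d) -> c)  [subst: {b:=c} | 2 pending]
  -> decompose arrow: push List c~(a -> d), a~c
step 3: unify List c ~ (a -> d)  [subst: {b:=c} | 3 pending]
  clash: List c vs (a -> d)

Answer: FAIL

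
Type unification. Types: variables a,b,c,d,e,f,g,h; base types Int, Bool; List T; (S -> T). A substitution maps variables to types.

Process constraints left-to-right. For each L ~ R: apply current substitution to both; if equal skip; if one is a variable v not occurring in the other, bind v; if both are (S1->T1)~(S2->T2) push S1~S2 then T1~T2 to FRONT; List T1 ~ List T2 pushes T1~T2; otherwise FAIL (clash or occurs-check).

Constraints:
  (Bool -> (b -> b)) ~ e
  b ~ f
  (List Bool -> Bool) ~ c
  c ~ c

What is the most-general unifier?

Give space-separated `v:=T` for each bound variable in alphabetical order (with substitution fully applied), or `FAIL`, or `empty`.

Answer: b:=f c:=(List Bool -> Bool) e:=(Bool -> (f -> f))

Derivation:
step 1: unify (Bool -> (b -> b)) ~ e  [subst: {-} | 3 pending]
  bind e := (Bool -> (b -> b))
step 2: unify b ~ f  [subst: {e:=(Bool -> (b -> b))} | 2 pending]
  bind b := f
step 3: unify (List Bool -> Bool) ~ c  [subst: {e:=(Bool -> (b -> b)), b:=f} | 1 pending]
  bind c := (List Bool -> Bool)
step 4: unify (List Bool -> Bool) ~ (List Bool -> Bool)  [subst: {e:=(Bool -> (b -> b)), b:=f, c:=(List Bool -> Bool)} | 0 pending]
  -> identical, skip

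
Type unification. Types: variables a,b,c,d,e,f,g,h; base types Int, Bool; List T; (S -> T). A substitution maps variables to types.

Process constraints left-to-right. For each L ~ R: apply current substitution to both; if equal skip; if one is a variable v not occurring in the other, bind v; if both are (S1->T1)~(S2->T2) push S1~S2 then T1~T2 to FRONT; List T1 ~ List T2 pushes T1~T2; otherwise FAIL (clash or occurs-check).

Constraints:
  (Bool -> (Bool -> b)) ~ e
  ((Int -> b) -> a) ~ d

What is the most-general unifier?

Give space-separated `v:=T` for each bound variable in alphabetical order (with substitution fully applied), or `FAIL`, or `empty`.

step 1: unify (Bool -> (Bool -> b)) ~ e  [subst: {-} | 1 pending]
  bind e := (Bool -> (Bool -> b))
step 2: unify ((Int -> b) -> a) ~ d  [subst: {e:=(Bool -> (Bool -> b))} | 0 pending]
  bind d := ((Int -> b) -> a)

Answer: d:=((Int -> b) -> a) e:=(Bool -> (Bool -> b))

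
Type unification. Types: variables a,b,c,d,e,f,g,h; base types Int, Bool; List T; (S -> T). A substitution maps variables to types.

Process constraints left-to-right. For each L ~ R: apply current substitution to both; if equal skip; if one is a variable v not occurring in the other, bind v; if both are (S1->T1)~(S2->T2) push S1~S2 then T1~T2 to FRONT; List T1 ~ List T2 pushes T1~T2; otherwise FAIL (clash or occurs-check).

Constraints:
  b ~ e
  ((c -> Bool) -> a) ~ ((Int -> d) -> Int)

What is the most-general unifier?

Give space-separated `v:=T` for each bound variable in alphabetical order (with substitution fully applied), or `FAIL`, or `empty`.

Answer: a:=Int b:=e c:=Int d:=Bool

Derivation:
step 1: unify b ~ e  [subst: {-} | 1 pending]
  bind b := e
step 2: unify ((c -> Bool) -> a) ~ ((Int -> d) -> Int)  [subst: {b:=e} | 0 pending]
  -> decompose arrow: push (c -> Bool)~(Int -> d), a~Int
step 3: unify (c -> Bool) ~ (Int -> d)  [subst: {b:=e} | 1 pending]
  -> decompose arrow: push c~Int, Bool~d
step 4: unify c ~ Int  [subst: {b:=e} | 2 pending]
  bind c := Int
step 5: unify Bool ~ d  [subst: {b:=e, c:=Int} | 1 pending]
  bind d := Bool
step 6: unify a ~ Int  [subst: {b:=e, c:=Int, d:=Bool} | 0 pending]
  bind a := Int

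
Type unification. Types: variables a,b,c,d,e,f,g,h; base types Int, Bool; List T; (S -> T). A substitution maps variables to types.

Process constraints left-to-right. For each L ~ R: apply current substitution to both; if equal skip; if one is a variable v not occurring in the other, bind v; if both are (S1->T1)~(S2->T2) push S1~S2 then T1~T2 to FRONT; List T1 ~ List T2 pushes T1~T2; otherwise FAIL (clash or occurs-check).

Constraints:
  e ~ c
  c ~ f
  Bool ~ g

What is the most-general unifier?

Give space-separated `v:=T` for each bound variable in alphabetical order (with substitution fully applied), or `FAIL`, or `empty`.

Answer: c:=f e:=f g:=Bool

Derivation:
step 1: unify e ~ c  [subst: {-} | 2 pending]
  bind e := c
step 2: unify c ~ f  [subst: {e:=c} | 1 pending]
  bind c := f
step 3: unify Bool ~ g  [subst: {e:=c, c:=f} | 0 pending]
  bind g := Bool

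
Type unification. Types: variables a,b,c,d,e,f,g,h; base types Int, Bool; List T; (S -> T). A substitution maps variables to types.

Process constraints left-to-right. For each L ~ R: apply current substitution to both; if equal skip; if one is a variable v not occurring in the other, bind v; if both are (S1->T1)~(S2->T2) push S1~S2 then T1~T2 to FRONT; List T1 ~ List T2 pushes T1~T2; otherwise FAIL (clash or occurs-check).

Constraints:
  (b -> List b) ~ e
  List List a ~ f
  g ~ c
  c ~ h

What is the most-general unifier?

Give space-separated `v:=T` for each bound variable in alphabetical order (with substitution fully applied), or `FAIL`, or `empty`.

Answer: c:=h e:=(b -> List b) f:=List List a g:=h

Derivation:
step 1: unify (b -> List b) ~ e  [subst: {-} | 3 pending]
  bind e := (b -> List b)
step 2: unify List List a ~ f  [subst: {e:=(b -> List b)} | 2 pending]
  bind f := List List a
step 3: unify g ~ c  [subst: {e:=(b -> List b), f:=List List a} | 1 pending]
  bind g := c
step 4: unify c ~ h  [subst: {e:=(b -> List b), f:=List List a, g:=c} | 0 pending]
  bind c := h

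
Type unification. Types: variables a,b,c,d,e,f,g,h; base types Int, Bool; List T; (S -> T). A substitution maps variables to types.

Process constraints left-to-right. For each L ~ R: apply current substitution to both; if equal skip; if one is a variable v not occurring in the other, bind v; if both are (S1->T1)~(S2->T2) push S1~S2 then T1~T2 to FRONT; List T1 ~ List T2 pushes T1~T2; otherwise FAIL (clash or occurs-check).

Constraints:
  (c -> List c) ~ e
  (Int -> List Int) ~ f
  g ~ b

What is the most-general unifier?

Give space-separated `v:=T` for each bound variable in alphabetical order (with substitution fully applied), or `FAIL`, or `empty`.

step 1: unify (c -> List c) ~ e  [subst: {-} | 2 pending]
  bind e := (c -> List c)
step 2: unify (Int -> List Int) ~ f  [subst: {e:=(c -> List c)} | 1 pending]
  bind f := (Int -> List Int)
step 3: unify g ~ b  [subst: {e:=(c -> List c), f:=(Int -> List Int)} | 0 pending]
  bind g := b

Answer: e:=(c -> List c) f:=(Int -> List Int) g:=b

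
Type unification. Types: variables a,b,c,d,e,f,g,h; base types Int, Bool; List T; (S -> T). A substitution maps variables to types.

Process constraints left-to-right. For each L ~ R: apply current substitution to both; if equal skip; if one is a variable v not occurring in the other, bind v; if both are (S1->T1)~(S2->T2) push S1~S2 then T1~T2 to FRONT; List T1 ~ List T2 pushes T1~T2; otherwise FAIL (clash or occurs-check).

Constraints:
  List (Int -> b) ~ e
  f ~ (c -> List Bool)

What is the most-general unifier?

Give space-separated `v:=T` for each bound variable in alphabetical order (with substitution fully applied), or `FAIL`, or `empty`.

step 1: unify List (Int -> b) ~ e  [subst: {-} | 1 pending]
  bind e := List (Int -> b)
step 2: unify f ~ (c -> List Bool)  [subst: {e:=List (Int -> b)} | 0 pending]
  bind f := (c -> List Bool)

Answer: e:=List (Int -> b) f:=(c -> List Bool)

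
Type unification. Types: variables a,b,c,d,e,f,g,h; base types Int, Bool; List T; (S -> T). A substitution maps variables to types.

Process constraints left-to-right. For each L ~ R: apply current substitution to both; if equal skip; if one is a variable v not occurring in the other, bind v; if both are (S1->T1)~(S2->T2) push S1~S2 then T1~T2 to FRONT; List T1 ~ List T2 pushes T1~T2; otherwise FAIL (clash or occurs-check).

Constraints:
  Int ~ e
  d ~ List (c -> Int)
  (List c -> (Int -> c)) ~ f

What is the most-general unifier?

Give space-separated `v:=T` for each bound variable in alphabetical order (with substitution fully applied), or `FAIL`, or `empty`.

Answer: d:=List (c -> Int) e:=Int f:=(List c -> (Int -> c))

Derivation:
step 1: unify Int ~ e  [subst: {-} | 2 pending]
  bind e := Int
step 2: unify d ~ List (c -> Int)  [subst: {e:=Int} | 1 pending]
  bind d := List (c -> Int)
step 3: unify (List c -> (Int -> c)) ~ f  [subst: {e:=Int, d:=List (c -> Int)} | 0 pending]
  bind f := (List c -> (Int -> c))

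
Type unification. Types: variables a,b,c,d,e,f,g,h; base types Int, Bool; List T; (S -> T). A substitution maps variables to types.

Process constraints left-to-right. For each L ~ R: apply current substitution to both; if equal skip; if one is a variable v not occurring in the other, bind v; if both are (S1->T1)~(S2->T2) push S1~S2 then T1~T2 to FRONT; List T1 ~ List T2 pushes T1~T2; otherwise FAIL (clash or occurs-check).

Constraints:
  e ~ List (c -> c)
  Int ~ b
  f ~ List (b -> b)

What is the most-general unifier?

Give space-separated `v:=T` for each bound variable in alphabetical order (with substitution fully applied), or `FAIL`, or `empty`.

Answer: b:=Int e:=List (c -> c) f:=List (Int -> Int)

Derivation:
step 1: unify e ~ List (c -> c)  [subst: {-} | 2 pending]
  bind e := List (c -> c)
step 2: unify Int ~ b  [subst: {e:=List (c -> c)} | 1 pending]
  bind b := Int
step 3: unify f ~ List (Int -> Int)  [subst: {e:=List (c -> c), b:=Int} | 0 pending]
  bind f := List (Int -> Int)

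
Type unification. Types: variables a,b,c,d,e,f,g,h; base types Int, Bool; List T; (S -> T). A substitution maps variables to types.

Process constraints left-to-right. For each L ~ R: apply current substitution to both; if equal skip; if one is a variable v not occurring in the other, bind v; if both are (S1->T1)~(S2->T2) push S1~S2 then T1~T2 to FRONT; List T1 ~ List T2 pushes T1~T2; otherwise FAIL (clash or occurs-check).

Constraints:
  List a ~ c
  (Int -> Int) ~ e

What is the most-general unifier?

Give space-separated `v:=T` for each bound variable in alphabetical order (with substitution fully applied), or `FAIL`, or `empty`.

step 1: unify List a ~ c  [subst: {-} | 1 pending]
  bind c := List a
step 2: unify (Int -> Int) ~ e  [subst: {c:=List a} | 0 pending]
  bind e := (Int -> Int)

Answer: c:=List a e:=(Int -> Int)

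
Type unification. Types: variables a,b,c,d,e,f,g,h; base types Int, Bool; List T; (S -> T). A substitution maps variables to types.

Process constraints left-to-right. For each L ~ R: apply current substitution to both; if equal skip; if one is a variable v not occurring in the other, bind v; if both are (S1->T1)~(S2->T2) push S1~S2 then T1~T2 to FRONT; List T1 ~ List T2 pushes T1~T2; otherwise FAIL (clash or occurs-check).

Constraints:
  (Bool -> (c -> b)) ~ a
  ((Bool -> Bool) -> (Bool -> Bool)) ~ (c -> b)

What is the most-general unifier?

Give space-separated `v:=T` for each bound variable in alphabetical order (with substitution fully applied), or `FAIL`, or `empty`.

step 1: unify (Bool -> (c -> b)) ~ a  [subst: {-} | 1 pending]
  bind a := (Bool -> (c -> b))
step 2: unify ((Bool -> Bool) -> (Bool -> Bool)) ~ (c -> b)  [subst: {a:=(Bool -> (c -> b))} | 0 pending]
  -> decompose arrow: push (Bool -> Bool)~c, (Bool -> Bool)~b
step 3: unify (Bool -> Bool) ~ c  [subst: {a:=(Bool -> (c -> b))} | 1 pending]
  bind c := (Bool -> Bool)
step 4: unify (Bool -> Bool) ~ b  [subst: {a:=(Bool -> (c -> b)), c:=(Bool -> Bool)} | 0 pending]
  bind b := (Bool -> Bool)

Answer: a:=(Bool -> ((Bool -> Bool) -> (Bool -> Bool))) b:=(Bool -> Bool) c:=(Bool -> Bool)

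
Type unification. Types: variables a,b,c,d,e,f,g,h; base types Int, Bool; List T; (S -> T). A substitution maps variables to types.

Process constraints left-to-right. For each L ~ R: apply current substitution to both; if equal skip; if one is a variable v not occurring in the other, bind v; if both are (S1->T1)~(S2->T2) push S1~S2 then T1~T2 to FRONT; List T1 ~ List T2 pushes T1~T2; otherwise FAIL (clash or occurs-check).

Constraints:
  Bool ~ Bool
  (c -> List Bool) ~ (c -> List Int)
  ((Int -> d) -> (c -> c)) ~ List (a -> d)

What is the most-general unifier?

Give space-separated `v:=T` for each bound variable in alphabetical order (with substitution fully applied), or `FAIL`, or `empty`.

step 1: unify Bool ~ Bool  [subst: {-} | 2 pending]
  -> identical, skip
step 2: unify (c -> List Bool) ~ (c -> List Int)  [subst: {-} | 1 pending]
  -> decompose arrow: push c~c, List Bool~List Int
step 3: unify c ~ c  [subst: {-} | 2 pending]
  -> identical, skip
step 4: unify List Bool ~ List Int  [subst: {-} | 1 pending]
  -> decompose List: push Bool~Int
step 5: unify Bool ~ Int  [subst: {-} | 1 pending]
  clash: Bool vs Int

Answer: FAIL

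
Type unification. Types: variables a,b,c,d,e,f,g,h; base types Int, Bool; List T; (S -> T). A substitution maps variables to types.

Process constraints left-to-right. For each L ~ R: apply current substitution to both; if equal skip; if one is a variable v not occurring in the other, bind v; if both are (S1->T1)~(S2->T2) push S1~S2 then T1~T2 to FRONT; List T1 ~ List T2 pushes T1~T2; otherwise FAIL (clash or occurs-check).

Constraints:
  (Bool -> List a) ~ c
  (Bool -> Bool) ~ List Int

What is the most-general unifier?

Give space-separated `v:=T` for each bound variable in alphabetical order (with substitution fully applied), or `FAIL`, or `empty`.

step 1: unify (Bool -> List a) ~ c  [subst: {-} | 1 pending]
  bind c := (Bool -> List a)
step 2: unify (Bool -> Bool) ~ List Int  [subst: {c:=(Bool -> List a)} | 0 pending]
  clash: (Bool -> Bool) vs List Int

Answer: FAIL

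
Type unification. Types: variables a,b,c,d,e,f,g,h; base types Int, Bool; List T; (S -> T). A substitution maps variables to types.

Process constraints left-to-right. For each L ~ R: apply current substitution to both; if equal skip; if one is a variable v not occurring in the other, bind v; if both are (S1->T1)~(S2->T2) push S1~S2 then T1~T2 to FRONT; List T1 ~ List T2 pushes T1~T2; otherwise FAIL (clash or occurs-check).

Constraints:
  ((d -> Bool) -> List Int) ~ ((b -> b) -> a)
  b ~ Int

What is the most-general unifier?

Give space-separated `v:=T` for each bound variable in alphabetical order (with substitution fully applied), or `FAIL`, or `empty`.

Answer: FAIL

Derivation:
step 1: unify ((d -> Bool) -> List Int) ~ ((b -> b) -> a)  [subst: {-} | 1 pending]
  -> decompose arrow: push (d -> Bool)~(b -> b), List Int~a
step 2: unify (d -> Bool) ~ (b -> b)  [subst: {-} | 2 pending]
  -> decompose arrow: push d~b, Bool~b
step 3: unify d ~ b  [subst: {-} | 3 pending]
  bind d := b
step 4: unify Bool ~ b  [subst: {d:=b} | 2 pending]
  bind b := Bool
step 5: unify List Int ~ a  [subst: {d:=b, b:=Bool} | 1 pending]
  bind a := List Int
step 6: unify Bool ~ Int  [subst: {d:=b, b:=Bool, a:=List Int} | 0 pending]
  clash: Bool vs Int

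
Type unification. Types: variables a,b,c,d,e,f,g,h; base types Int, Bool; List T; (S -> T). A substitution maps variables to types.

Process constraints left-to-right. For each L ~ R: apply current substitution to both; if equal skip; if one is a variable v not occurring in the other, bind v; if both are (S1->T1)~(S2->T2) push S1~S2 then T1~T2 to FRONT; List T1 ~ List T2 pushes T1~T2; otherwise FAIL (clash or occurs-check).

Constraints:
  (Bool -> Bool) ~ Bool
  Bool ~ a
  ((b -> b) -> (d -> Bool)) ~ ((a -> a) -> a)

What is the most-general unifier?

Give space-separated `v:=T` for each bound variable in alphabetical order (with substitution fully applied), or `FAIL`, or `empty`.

Answer: FAIL

Derivation:
step 1: unify (Bool -> Bool) ~ Bool  [subst: {-} | 2 pending]
  clash: (Bool -> Bool) vs Bool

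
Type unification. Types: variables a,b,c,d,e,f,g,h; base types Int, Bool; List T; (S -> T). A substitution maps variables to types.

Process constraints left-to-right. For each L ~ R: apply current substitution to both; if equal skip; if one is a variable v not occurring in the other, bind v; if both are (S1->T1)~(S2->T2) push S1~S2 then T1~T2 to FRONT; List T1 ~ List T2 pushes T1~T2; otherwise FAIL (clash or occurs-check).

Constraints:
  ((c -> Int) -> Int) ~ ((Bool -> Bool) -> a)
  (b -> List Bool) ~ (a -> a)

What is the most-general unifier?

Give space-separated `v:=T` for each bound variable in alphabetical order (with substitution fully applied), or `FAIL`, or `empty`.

Answer: FAIL

Derivation:
step 1: unify ((c -> Int) -> Int) ~ ((Bool -> Bool) -> a)  [subst: {-} | 1 pending]
  -> decompose arrow: push (c -> Int)~(Bool -> Bool), Int~a
step 2: unify (c -> Int) ~ (Bool -> Bool)  [subst: {-} | 2 pending]
  -> decompose arrow: push c~Bool, Int~Bool
step 3: unify c ~ Bool  [subst: {-} | 3 pending]
  bind c := Bool
step 4: unify Int ~ Bool  [subst: {c:=Bool} | 2 pending]
  clash: Int vs Bool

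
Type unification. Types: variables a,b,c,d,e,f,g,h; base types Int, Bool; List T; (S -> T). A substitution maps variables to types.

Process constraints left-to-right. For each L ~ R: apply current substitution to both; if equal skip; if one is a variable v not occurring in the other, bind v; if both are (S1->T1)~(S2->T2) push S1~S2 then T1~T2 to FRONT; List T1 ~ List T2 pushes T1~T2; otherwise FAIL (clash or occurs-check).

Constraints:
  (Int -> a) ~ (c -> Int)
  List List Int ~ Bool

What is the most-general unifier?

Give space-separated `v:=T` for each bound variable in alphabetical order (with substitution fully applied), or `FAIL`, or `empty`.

step 1: unify (Int -> a) ~ (c -> Int)  [subst: {-} | 1 pending]
  -> decompose arrow: push Int~c, a~Int
step 2: unify Int ~ c  [subst: {-} | 2 pending]
  bind c := Int
step 3: unify a ~ Int  [subst: {c:=Int} | 1 pending]
  bind a := Int
step 4: unify List List Int ~ Bool  [subst: {c:=Int, a:=Int} | 0 pending]
  clash: List List Int vs Bool

Answer: FAIL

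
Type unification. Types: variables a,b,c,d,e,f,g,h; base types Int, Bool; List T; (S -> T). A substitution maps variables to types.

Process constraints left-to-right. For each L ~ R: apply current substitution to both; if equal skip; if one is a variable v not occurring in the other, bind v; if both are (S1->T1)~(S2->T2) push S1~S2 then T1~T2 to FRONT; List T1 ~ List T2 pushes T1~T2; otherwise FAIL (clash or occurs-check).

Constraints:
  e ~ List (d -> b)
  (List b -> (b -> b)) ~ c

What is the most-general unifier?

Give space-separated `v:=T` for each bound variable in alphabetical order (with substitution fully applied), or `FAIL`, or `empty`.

step 1: unify e ~ List (d -> b)  [subst: {-} | 1 pending]
  bind e := List (d -> b)
step 2: unify (List b -> (b -> b)) ~ c  [subst: {e:=List (d -> b)} | 0 pending]
  bind c := (List b -> (b -> b))

Answer: c:=(List b -> (b -> b)) e:=List (d -> b)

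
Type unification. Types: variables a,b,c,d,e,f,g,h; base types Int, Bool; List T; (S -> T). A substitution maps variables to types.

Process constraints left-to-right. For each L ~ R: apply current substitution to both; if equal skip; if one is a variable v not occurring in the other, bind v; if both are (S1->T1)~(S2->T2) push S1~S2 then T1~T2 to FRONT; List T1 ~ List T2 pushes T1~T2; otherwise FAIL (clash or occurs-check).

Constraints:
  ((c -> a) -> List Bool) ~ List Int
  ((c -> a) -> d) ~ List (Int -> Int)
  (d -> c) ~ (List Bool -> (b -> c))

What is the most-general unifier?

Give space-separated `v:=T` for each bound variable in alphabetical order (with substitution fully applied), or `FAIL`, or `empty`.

Answer: FAIL

Derivation:
step 1: unify ((c -> a) -> List Bool) ~ List Int  [subst: {-} | 2 pending]
  clash: ((c -> a) -> List Bool) vs List Int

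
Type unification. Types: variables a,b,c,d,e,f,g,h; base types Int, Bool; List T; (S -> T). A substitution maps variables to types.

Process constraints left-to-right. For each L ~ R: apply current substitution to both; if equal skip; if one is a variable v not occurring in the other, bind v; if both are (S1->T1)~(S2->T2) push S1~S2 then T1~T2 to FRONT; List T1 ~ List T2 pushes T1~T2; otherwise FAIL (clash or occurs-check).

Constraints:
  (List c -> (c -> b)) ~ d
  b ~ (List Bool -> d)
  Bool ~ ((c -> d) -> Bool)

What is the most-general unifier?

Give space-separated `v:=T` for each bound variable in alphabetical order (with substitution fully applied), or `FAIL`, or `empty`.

step 1: unify (List c -> (c -> b)) ~ d  [subst: {-} | 2 pending]
  bind d := (List c -> (c -> b))
step 2: unify b ~ (List Bool -> (List c -> (c -> b)))  [subst: {d:=(List c -> (c -> b))} | 1 pending]
  occurs-check fail: b in (List Bool -> (List c -> (c -> b)))

Answer: FAIL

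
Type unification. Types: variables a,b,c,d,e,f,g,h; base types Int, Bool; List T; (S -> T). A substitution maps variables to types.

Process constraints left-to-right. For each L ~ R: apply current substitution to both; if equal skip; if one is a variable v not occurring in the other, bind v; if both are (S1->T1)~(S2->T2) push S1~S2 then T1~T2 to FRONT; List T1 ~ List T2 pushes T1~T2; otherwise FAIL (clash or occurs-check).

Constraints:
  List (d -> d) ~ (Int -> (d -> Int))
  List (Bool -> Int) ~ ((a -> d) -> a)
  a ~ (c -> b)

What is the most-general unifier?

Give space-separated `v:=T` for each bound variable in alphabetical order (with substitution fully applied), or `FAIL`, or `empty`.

Answer: FAIL

Derivation:
step 1: unify List (d -> d) ~ (Int -> (d -> Int))  [subst: {-} | 2 pending]
  clash: List (d -> d) vs (Int -> (d -> Int))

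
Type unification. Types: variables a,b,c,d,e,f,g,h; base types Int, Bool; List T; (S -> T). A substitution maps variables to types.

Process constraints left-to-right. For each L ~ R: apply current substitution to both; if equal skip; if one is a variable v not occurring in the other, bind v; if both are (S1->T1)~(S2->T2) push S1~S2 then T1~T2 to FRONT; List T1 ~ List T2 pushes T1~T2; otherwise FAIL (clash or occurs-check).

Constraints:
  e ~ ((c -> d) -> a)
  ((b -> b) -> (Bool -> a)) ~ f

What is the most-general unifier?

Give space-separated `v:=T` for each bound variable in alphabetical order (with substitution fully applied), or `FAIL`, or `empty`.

step 1: unify e ~ ((c -> d) -> a)  [subst: {-} | 1 pending]
  bind e := ((c -> d) -> a)
step 2: unify ((b -> b) -> (Bool -> a)) ~ f  [subst: {e:=((c -> d) -> a)} | 0 pending]
  bind f := ((b -> b) -> (Bool -> a))

Answer: e:=((c -> d) -> a) f:=((b -> b) -> (Bool -> a))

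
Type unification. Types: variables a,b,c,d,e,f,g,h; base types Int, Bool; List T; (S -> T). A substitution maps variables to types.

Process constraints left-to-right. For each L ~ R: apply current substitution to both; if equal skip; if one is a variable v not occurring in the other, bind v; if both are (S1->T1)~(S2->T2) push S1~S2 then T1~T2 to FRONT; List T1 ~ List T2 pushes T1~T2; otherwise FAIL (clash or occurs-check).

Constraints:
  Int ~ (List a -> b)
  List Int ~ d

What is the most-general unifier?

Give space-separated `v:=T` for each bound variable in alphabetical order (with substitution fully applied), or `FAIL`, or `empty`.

Answer: FAIL

Derivation:
step 1: unify Int ~ (List a -> b)  [subst: {-} | 1 pending]
  clash: Int vs (List a -> b)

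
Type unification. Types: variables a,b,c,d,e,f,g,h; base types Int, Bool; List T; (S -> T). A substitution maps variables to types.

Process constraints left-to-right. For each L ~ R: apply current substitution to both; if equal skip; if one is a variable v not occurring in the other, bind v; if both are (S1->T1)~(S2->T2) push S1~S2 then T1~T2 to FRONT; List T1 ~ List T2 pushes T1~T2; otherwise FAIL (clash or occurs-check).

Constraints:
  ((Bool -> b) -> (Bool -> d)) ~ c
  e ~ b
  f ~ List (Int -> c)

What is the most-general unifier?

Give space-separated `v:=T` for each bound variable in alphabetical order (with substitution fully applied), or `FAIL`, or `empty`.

Answer: c:=((Bool -> b) -> (Bool -> d)) e:=b f:=List (Int -> ((Bool -> b) -> (Bool -> d)))

Derivation:
step 1: unify ((Bool -> b) -> (Bool -> d)) ~ c  [subst: {-} | 2 pending]
  bind c := ((Bool -> b) -> (Bool -> d))
step 2: unify e ~ b  [subst: {c:=((Bool -> b) -> (Bool -> d))} | 1 pending]
  bind e := b
step 3: unify f ~ List (Int -> ((Bool -> b) -> (Bool -> d)))  [subst: {c:=((Bool -> b) -> (Bool -> d)), e:=b} | 0 pending]
  bind f := List (Int -> ((Bool -> b) -> (Bool -> d)))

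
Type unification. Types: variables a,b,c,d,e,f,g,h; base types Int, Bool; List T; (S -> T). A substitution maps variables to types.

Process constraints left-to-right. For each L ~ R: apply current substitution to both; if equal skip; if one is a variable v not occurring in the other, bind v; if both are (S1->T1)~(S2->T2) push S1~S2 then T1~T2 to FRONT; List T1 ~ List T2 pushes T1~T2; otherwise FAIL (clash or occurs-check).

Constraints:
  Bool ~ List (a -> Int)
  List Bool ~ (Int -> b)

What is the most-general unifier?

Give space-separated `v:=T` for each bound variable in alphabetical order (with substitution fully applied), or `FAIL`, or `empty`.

step 1: unify Bool ~ List (a -> Int)  [subst: {-} | 1 pending]
  clash: Bool vs List (a -> Int)

Answer: FAIL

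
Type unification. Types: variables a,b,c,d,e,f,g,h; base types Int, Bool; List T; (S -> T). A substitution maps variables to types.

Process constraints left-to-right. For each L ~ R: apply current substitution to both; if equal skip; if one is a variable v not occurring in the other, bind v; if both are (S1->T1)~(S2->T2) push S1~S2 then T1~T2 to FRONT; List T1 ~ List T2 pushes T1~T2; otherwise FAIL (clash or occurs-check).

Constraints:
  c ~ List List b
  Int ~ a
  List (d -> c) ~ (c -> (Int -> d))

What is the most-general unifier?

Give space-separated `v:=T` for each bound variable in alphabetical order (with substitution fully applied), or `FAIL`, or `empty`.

step 1: unify c ~ List List b  [subst: {-} | 2 pending]
  bind c := List List b
step 2: unify Int ~ a  [subst: {c:=List List b} | 1 pending]
  bind a := Int
step 3: unify List (d -> List List b) ~ (List List b -> (Int -> d))  [subst: {c:=List List b, a:=Int} | 0 pending]
  clash: List (d -> List List b) vs (List List b -> (Int -> d))

Answer: FAIL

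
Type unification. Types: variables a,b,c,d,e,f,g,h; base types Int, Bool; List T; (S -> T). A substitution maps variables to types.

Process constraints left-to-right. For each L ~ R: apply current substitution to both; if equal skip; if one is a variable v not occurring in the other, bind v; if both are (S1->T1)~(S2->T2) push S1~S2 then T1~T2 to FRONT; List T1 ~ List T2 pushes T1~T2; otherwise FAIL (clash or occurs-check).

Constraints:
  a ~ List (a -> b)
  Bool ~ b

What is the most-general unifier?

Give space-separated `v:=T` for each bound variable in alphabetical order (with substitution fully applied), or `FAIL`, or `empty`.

Answer: FAIL

Derivation:
step 1: unify a ~ List (a -> b)  [subst: {-} | 1 pending]
  occurs-check fail: a in List (a -> b)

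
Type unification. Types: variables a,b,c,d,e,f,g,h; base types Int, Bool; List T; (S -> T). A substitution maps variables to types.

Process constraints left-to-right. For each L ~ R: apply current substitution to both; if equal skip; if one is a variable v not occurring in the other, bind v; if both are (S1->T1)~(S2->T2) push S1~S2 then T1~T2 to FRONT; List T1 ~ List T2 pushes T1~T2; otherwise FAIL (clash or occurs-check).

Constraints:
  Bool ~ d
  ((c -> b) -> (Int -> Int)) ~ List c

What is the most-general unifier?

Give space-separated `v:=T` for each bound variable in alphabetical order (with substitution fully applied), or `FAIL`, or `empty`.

Answer: FAIL

Derivation:
step 1: unify Bool ~ d  [subst: {-} | 1 pending]
  bind d := Bool
step 2: unify ((c -> b) -> (Int -> Int)) ~ List c  [subst: {d:=Bool} | 0 pending]
  clash: ((c -> b) -> (Int -> Int)) vs List c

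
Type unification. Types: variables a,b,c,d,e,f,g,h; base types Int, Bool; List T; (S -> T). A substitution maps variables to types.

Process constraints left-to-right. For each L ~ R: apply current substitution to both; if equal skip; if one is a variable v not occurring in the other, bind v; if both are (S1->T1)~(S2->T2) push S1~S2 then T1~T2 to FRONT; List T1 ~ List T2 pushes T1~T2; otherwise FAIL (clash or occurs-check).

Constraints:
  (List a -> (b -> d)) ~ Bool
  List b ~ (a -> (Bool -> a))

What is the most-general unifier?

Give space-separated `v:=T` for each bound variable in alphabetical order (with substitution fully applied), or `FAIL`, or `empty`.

Answer: FAIL

Derivation:
step 1: unify (List a -> (b -> d)) ~ Bool  [subst: {-} | 1 pending]
  clash: (List a -> (b -> d)) vs Bool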